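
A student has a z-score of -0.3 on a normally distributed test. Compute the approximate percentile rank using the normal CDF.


CDF(z) = 0.5 * (1 + erf(z/sqrt(2)))
erf(-0.2121) = -0.2358
CDF = 0.3821
Percentile rank = 0.3821 * 100 = 38.21

38.21


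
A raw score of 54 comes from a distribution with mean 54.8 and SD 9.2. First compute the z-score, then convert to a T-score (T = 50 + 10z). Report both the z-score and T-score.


z = (X - mean) / SD = (54 - 54.8) / 9.2
z = -0.8 / 9.2
z = -0.087
T-score = T = 50 + 10z
Carry z at full precision (z = -0.8 / 9.2) into the conversion:
T-score = 50 + 10 * (-0.8 / 9.2) = 50 + -8 / 9.2
T-score = 50 + -0.8696
T-score = 49.1304

49.1304


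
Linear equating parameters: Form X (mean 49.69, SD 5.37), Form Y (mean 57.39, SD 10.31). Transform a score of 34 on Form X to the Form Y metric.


slope = SD_Y / SD_X = 10.31 / 5.37 ~ 1.9199
intercept = mean_Y - slope * mean_X = 57.39 - (10.31 / 5.37) * 49.69 ~ -38.0111
Y = slope * X + intercept. To avoid rounding drift from the rounded slope/intercept, evaluate the equivalent form Y = mean_Y + SD_Y * (X - mean_X) / SD_X at full precision:
Y = 57.39 + 10.31 * (34 - 49.69) / 5.37
Y = 57.39 - 10.31 * 15.69 / 5.37
Y = 57.39 - 161.7639 / 5.37
Y = 57.39 - 30.1236
Y = 27.2664

27.2664


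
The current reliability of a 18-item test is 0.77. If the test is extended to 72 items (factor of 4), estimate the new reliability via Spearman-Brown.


r_new = (n * rxx) / (1 + (n-1) * rxx)
r_new = (4 * 0.77) / (1 + 3 * 0.77)
r_new = 3.08 / 3.31
r_new = 0.9305

0.9305


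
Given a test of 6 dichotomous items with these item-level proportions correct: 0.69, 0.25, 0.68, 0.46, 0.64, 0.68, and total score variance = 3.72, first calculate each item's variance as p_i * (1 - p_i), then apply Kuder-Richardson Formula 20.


For each item, compute p_i * q_i:
  Item 1: 0.69 * 0.31 = 0.2139
  Item 2: 0.25 * 0.75 = 0.1875
  Item 3: 0.68 * 0.32 = 0.2176
  Item 4: 0.46 * 0.54 = 0.2484
  Item 5: 0.64 * 0.36 = 0.2304
  Item 6: 0.68 * 0.32 = 0.2176
Sum(p_i * q_i) = 0.2139 + 0.1875 + 0.2176 + 0.2484 + 0.2304 + 0.2176 = 1.3154
KR-20 = (k/(k-1)) * (1 - Sum(p_i*q_i) / Var_total)
= (6/5) * (1 - 1.3154/3.72)
= 1.2 * 0.6464
KR-20 = 0.7757

0.7757


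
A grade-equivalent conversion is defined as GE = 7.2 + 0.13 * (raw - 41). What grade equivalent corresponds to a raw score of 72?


raw - median = 72 - 41 = 31
slope * diff = 0.13 * 31 = 4.03
GE = 7.2 + 4.03
GE = 11.23

11.23


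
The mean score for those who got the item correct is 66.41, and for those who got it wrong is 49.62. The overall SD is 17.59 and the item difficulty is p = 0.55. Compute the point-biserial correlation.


q = 1 - p = 0.45
rpb = ((M1 - M0) / SD) * sqrt(p * q)
rpb = ((66.41 - 49.62) / 17.59) * sqrt(0.55 * 0.45)
rpb = 0.4749

0.4749


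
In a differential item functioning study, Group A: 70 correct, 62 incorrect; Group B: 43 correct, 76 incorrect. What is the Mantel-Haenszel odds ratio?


Odds_A = 70/62 = 1.129
Odds_B = 43/76 = 0.5658
OR = Odds_A / Odds_B = 1.129 / 0.5658
Exactly, OR = (70 * 76) / (62 * 43) = 5320 / 2666
OR = 1.9955

1.9955


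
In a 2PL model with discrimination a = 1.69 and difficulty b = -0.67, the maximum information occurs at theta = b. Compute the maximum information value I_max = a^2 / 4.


For 2PL, max info at theta = b = -0.67
I_max = a^2 / 4 = 1.69^2 / 4
= 2.8561 / 4
I_max = 0.714

0.714


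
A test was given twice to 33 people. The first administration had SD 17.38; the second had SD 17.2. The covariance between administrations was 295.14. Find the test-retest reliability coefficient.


r = cov(X,Y) / (SD_X * SD_Y)
r = 295.14 / (17.38 * 17.2)
r = 295.14 / 298.936
r = 0.9873

0.9873


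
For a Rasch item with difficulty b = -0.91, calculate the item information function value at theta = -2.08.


P = 1/(1+exp(-(-2.08--0.91))) = 0.2369
I = P*(1-P) = 0.2369 * 0.7631
I = 0.1808

0.1808


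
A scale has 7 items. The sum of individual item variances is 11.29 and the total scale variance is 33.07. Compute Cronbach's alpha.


alpha = (k/(k-1)) * (1 - sum(si^2)/s_total^2)
= (7/6) * (1 - 11.29/33.07)
alpha = 0.7684

0.7684


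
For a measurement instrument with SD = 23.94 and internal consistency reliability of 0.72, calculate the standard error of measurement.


SEM = SD * sqrt(1 - rxx)
SEM = 23.94 * sqrt(1 - 0.72)
SEM = 23.94 * sqrt(0.28) = 23.94 * 0.52915
SEM = 12.6679

12.6679


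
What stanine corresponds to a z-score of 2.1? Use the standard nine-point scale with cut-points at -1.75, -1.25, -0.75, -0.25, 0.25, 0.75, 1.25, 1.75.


Stanine boundaries: [-1.75, -1.25, -0.75, -0.25, 0.25, 0.75, 1.25, 1.75]
z = 2.1
Check each boundary:
  z >= -1.75 -> could be stanine 2
  z >= -1.25 -> could be stanine 3
  z >= -0.75 -> could be stanine 4
  z >= -0.25 -> could be stanine 5
  z >= 0.25 -> could be stanine 6
  z >= 0.75 -> could be stanine 7
  z >= 1.25 -> could be stanine 8
  z >= 1.75 -> could be stanine 9
Highest qualifying boundary gives stanine = 9

9


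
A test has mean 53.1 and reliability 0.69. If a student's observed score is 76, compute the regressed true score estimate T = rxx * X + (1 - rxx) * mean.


T_est = rxx * X + (1 - rxx) * mean
T_est = 0.69 * 76 + 0.31 * 53.1
T_est = 52.44 + 16.461
T_est = 68.901

68.901


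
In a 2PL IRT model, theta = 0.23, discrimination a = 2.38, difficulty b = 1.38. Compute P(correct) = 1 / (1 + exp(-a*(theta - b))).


a*(theta - b) = 2.38 * (0.23 - 1.38) = -2.737
exp(--2.737) = 15.4406
P = 1 / (1 + 15.4406)
P = 0.0608

0.0608


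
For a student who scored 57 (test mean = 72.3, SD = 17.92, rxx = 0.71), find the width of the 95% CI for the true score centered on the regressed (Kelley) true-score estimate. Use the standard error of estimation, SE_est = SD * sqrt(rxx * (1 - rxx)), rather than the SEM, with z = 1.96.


True score estimate = 0.71*57 + 0.29*72.3 = 61.437
SE_est = SD * sqrt(rxx * (1 - rxx)) = 17.92 * sqrt(0.71 * 0.29) = 17.92 * sqrt(0.2059) = 8.131416
CI = T_est +/- z * SE_est, so width = 2 * z * SE_est = 2 * 1.96 * 8.131416
Width = 31.8752

31.8752


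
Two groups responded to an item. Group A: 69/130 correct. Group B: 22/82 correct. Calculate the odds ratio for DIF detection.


Odds_A = 69/61 = 1.1311
Odds_B = 22/60 = 0.3667
OR = Odds_A / Odds_B = 1.1311 / 0.3667
Exactly, OR = (69 * 60) / (61 * 22) = 4140 / 1342
OR = 3.0849

3.0849


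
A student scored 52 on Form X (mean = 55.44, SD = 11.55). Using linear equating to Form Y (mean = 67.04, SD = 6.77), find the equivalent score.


slope = SD_Y / SD_X = 6.77 / 11.55 ~ 0.5861
intercept = mean_Y - slope * mean_X = 67.04 - (6.77 / 11.55) * 55.44 ~ 34.544
Y = slope * X + intercept. To avoid rounding drift from the rounded slope/intercept, evaluate the equivalent form Y = mean_Y + SD_Y * (X - mean_X) / SD_X at full precision:
Y = 67.04 + 6.77 * (52 - 55.44) / 11.55
Y = 67.04 - 6.77 * 3.44 / 11.55
Y = 67.04 - 23.2888 / 11.55
Y = 67.04 - 2.0163
Y = 65.0237

65.0237


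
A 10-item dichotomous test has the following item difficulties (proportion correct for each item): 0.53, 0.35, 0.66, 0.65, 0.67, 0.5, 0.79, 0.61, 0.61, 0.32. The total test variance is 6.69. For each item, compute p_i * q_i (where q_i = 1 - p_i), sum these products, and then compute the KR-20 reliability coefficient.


For each item, compute p_i * q_i:
  Item 1: 0.53 * 0.47 = 0.2491
  Item 2: 0.35 * 0.65 = 0.2275
  Item 3: 0.66 * 0.34 = 0.2244
  Item 4: 0.65 * 0.35 = 0.2275
  Item 5: 0.67 * 0.33 = 0.2211
  Item 6: 0.5 * 0.5 = 0.25
  Item 7: 0.79 * 0.21 = 0.1659
  Item 8: 0.61 * 0.39 = 0.2379
  Item 9: 0.61 * 0.39 = 0.2379
  Item 10: 0.32 * 0.68 = 0.2176
Sum(p_i * q_i) = 0.2491 + 0.2275 + 0.2244 + 0.2275 + 0.2211 + 0.25 + 0.1659 + 0.2379 + 0.2379 + 0.2176 = 2.2589
KR-20 = (k/(k-1)) * (1 - Sum(p_i*q_i) / Var_total)
= (10/9) * (1 - 2.2589/6.69)
= 1.1111 * 0.6623
KR-20 = 0.7359

0.7359


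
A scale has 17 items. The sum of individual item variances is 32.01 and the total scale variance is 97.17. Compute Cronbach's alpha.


alpha = (k/(k-1)) * (1 - sum(si^2)/s_total^2)
= (17/16) * (1 - 32.01/97.17)
alpha = 0.7125

0.7125


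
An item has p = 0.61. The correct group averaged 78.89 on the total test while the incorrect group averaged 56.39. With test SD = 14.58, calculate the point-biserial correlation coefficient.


q = 1 - p = 0.39
rpb = ((M1 - M0) / SD) * sqrt(p * q)
rpb = ((78.89 - 56.39) / 14.58) * sqrt(0.61 * 0.39)
rpb = 0.7527

0.7527


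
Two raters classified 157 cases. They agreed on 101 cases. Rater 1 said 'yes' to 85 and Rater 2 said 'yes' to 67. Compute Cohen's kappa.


P_o = 101/157 = 0.643312
P_e = (85*67 + 72*90) / 24649 = 0.493935
kappa = (P_o - P_e) / (1 - P_e)
kappa = (0.643312 - 0.493935) / (1 - 0.493935)
kappa = 0.2952

0.2952


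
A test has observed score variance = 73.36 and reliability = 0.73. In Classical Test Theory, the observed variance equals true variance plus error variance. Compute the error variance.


var_true = rxx * var_obs = 0.73 * 73.36 = 53.5528
var_error = var_obs - var_true
var_error = 73.36 - 53.5528
var_error = 19.8072

19.8072


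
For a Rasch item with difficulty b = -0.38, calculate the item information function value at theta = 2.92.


P = 1/(1+exp(-(2.92--0.38))) = 0.9644
I = P*(1-P) = 0.9644 * 0.0356
I = 0.0343

0.0343


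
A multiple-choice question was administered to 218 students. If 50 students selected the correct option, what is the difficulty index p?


Item difficulty p = number correct / total examinees
p = 50 / 218
p = 0.2294

0.2294


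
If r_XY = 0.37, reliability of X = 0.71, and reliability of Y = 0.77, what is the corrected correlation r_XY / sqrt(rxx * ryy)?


r_corrected = rxy / sqrt(rxx * ryy)
= 0.37 / sqrt(0.71 * 0.77)
= 0.37 / sqrt(0.5467)
= 0.37 / 0.739392
r_corrected = 0.5004

0.5004


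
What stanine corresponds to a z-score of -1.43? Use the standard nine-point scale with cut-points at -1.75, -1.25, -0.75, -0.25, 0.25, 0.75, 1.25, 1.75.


Stanine boundaries: [-1.75, -1.25, -0.75, -0.25, 0.25, 0.75, 1.25, 1.75]
z = -1.43
Check each boundary:
  z >= -1.75 -> could be stanine 2
  z < -1.25
  z < -0.75
  z < -0.25
  z < 0.25
  z < 0.75
  z < 1.25
  z < 1.75
Highest qualifying boundary gives stanine = 2

2


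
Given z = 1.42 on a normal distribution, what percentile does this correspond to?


CDF(z) = 0.5 * (1 + erf(z/sqrt(2)))
erf(1.0041) = 0.8444
CDF = 0.9222
Percentile rank = 0.9222 * 100 = 92.22

92.22


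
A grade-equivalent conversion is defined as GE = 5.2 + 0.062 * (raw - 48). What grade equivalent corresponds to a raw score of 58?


raw - median = 58 - 48 = 10
slope * diff = 0.062 * 10 = 0.62
GE = 5.2 + 0.62
GE = 5.82

5.82


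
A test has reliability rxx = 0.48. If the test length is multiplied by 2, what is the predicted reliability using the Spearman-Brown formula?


r_new = (n * rxx) / (1 + (n-1) * rxx)
r_new = (2 * 0.48) / (1 + 1 * 0.48)
r_new = 0.96 / 1.48
r_new = 0.6486

0.6486


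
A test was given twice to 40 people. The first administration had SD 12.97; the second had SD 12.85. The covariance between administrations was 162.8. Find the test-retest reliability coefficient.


r = cov(X,Y) / (SD_X * SD_Y)
r = 162.8 / (12.97 * 12.85)
r = 162.8 / 166.6645
r = 0.9768

0.9768


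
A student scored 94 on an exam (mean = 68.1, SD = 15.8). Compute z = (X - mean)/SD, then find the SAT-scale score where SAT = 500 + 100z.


z = (X - mean) / SD = (94 - 68.1) / 15.8
z = 25.9 / 15.8
z = 1.6392
SAT-scale = SAT = 500 + 100z
Carry z at full precision (z = 25.9 / 15.8) into the conversion:
SAT-scale = 500 + 100 * (25.9 / 15.8) = 500 + 2590 / 15.8
SAT-scale = 500 + 163.9241
SAT-scale = 663.9241

663.9241


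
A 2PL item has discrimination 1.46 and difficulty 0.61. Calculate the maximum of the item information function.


For 2PL, max info at theta = b = 0.61
I_max = a^2 / 4 = 1.46^2 / 4
= 2.1316 / 4
I_max = 0.5329

0.5329


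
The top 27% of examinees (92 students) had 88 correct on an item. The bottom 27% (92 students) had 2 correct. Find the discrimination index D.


p_upper = 88/92 = 0.9565
p_lower = 2/92 = 0.0217
D = 0.9565 - 0.0217 = 0.9348

0.9348


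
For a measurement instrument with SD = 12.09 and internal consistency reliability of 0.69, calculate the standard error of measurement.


SEM = SD * sqrt(1 - rxx)
SEM = 12.09 * sqrt(1 - 0.69)
SEM = 12.09 * sqrt(0.31) = 12.09 * 0.556776
SEM = 6.7314

6.7314


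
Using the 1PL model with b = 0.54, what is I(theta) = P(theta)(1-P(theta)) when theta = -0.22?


P = 1/(1+exp(-(-0.22-0.54))) = 0.3186
I = P*(1-P) = 0.3186 * 0.6814
I = 0.2171

0.2171


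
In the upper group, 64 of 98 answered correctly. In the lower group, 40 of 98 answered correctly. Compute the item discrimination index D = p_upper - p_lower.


p_upper = 64/98 = 0.6531
p_lower = 40/98 = 0.4082
D = 0.6531 - 0.4082 = 0.2449

0.2449


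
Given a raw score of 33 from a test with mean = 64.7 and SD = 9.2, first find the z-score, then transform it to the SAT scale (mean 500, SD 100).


z = (X - mean) / SD = (33 - 64.7) / 9.2
z = -31.7 / 9.2
z = -3.4457
SAT-scale = SAT = 500 + 100z
Carry z at full precision (z = -31.7 / 9.2) into the conversion:
SAT-scale = 500 + 100 * (-31.7 / 9.2) = 500 + -3170 / 9.2
SAT-scale = 500 + -344.5652
SAT-scale = 155.4348

155.4348


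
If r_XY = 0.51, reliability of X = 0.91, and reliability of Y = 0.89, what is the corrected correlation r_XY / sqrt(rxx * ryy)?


r_corrected = rxy / sqrt(rxx * ryy)
= 0.51 / sqrt(0.91 * 0.89)
= 0.51 / sqrt(0.8099)
= 0.51 / 0.899944
r_corrected = 0.5667

0.5667


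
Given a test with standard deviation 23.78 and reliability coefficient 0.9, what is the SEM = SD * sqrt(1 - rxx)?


SEM = SD * sqrt(1 - rxx)
SEM = 23.78 * sqrt(1 - 0.9)
SEM = 23.78 * sqrt(0.1) = 23.78 * 0.316228
SEM = 7.5199

7.5199


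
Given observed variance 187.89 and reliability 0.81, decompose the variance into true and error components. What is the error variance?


var_true = rxx * var_obs = 0.81 * 187.89 = 152.1909
var_error = var_obs - var_true
var_error = 187.89 - 152.1909
var_error = 35.6991

35.6991


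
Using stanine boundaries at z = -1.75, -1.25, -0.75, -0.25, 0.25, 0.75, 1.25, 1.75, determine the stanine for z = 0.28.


Stanine boundaries: [-1.75, -1.25, -0.75, -0.25, 0.25, 0.75, 1.25, 1.75]
z = 0.28
Check each boundary:
  z >= -1.75 -> could be stanine 2
  z >= -1.25 -> could be stanine 3
  z >= -0.75 -> could be stanine 4
  z >= -0.25 -> could be stanine 5
  z >= 0.25 -> could be stanine 6
  z < 0.75
  z < 1.25
  z < 1.75
Highest qualifying boundary gives stanine = 6

6


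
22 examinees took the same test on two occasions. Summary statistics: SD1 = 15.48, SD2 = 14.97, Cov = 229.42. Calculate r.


r = cov(X,Y) / (SD_X * SD_Y)
r = 229.42 / (15.48 * 14.97)
r = 229.42 / 231.7356
r = 0.99

0.99


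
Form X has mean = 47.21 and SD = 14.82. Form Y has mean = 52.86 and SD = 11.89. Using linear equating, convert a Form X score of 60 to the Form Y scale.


slope = SD_Y / SD_X = 11.89 / 14.82 ~ 0.8023
intercept = mean_Y - slope * mean_X = 52.86 - (11.89 / 14.82) * 47.21 ~ 14.9837
Y = slope * X + intercept. To avoid rounding drift from the rounded slope/intercept, evaluate the equivalent form Y = mean_Y + SD_Y * (X - mean_X) / SD_X at full precision:
Y = 52.86 + 11.89 * (60 - 47.21) / 14.82
Y = 52.86 + 11.89 * 12.79 / 14.82
Y = 52.86 + 152.0731 / 14.82
Y = 52.86 + 10.2613
Y = 63.1213

63.1213


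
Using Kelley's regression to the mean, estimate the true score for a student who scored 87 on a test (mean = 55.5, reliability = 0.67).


T_est = rxx * X + (1 - rxx) * mean
T_est = 0.67 * 87 + 0.33 * 55.5
T_est = 58.29 + 18.315
T_est = 76.605

76.605


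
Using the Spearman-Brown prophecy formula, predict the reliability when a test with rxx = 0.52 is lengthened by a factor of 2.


r_new = (n * rxx) / (1 + (n-1) * rxx)
r_new = (2 * 0.52) / (1 + 1 * 0.52)
r_new = 1.04 / 1.52
r_new = 0.6842

0.6842


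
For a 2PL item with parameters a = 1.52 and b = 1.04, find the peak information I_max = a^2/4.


For 2PL, max info at theta = b = 1.04
I_max = a^2 / 4 = 1.52^2 / 4
= 2.3104 / 4
I_max = 0.5776

0.5776


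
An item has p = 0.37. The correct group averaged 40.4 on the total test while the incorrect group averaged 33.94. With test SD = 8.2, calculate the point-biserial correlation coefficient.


q = 1 - p = 0.63
rpb = ((M1 - M0) / SD) * sqrt(p * q)
rpb = ((40.4 - 33.94) / 8.2) * sqrt(0.37 * 0.63)
rpb = 0.3804

0.3804


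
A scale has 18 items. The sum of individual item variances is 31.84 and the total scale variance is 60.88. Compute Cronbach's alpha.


alpha = (k/(k-1)) * (1 - sum(si^2)/s_total^2)
= (18/17) * (1 - 31.84/60.88)
alpha = 0.5051

0.5051


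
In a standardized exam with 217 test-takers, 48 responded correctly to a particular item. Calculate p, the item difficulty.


Item difficulty p = number correct / total examinees
p = 48 / 217
p = 0.2212

0.2212


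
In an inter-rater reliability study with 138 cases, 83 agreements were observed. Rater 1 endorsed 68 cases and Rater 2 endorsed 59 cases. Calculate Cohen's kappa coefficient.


P_o = 83/138 = 0.601449
P_e = (68*59 + 70*79) / 19044 = 0.50105
kappa = (P_o - P_e) / (1 - P_e)
kappa = (0.601449 - 0.50105) / (1 - 0.50105)
kappa = 0.2012

0.2012


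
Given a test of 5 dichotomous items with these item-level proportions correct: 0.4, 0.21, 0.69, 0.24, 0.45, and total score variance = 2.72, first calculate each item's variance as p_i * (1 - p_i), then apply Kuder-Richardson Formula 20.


For each item, compute p_i * q_i:
  Item 1: 0.4 * 0.6 = 0.24
  Item 2: 0.21 * 0.79 = 0.1659
  Item 3: 0.69 * 0.31 = 0.2139
  Item 4: 0.24 * 0.76 = 0.1824
  Item 5: 0.45 * 0.55 = 0.2475
Sum(p_i * q_i) = 0.24 + 0.1659 + 0.2139 + 0.1824 + 0.2475 = 1.0497
KR-20 = (k/(k-1)) * (1 - Sum(p_i*q_i) / Var_total)
= (5/4) * (1 - 1.0497/2.72)
= 1.25 * 0.6141
KR-20 = 0.7676

0.7676


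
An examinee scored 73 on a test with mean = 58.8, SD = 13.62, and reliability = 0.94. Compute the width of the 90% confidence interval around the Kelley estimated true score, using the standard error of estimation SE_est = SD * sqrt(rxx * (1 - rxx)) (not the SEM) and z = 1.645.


True score estimate = 0.94*73 + 0.06*58.8 = 72.148
SE_est = SD * sqrt(rxx * (1 - rxx)) = 13.62 * sqrt(0.94 * 0.06) = 13.62 * sqrt(0.0564) = 3.234571
CI = T_est +/- z * SE_est, so width = 2 * z * SE_est = 2 * 1.645 * 3.234571
Width = 10.6417

10.6417


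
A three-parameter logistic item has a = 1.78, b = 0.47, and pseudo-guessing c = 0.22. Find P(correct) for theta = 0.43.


logit = 1.78*(0.43 - 0.47) = -0.0712
P* = 1/(1 + exp(--0.0712)) = 0.4822
P = 0.22 + (1 - 0.22) * 0.4822
P = 0.5961

0.5961


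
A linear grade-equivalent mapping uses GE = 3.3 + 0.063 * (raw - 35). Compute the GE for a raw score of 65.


raw - median = 65 - 35 = 30
slope * diff = 0.063 * 30 = 1.89
GE = 3.3 + 1.89
GE = 5.19

5.19


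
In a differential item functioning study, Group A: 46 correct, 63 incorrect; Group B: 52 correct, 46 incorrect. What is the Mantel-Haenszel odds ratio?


Odds_A = 46/63 = 0.7302
Odds_B = 52/46 = 1.1304
OR = Odds_A / Odds_B = 0.7302 / 1.1304
Exactly, OR = (46 * 46) / (63 * 52) = 2116 / 3276
OR = 0.6459

0.6459


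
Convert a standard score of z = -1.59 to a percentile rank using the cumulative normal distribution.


CDF(z) = 0.5 * (1 + erf(z/sqrt(2)))
erf(-1.1243) = -0.8882
CDF = 0.0559
Percentile rank = 0.0559 * 100 = 5.59

5.59


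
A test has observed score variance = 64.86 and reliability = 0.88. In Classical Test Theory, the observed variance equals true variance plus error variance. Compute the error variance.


var_true = rxx * var_obs = 0.88 * 64.86 = 57.0768
var_error = var_obs - var_true
var_error = 64.86 - 57.0768
var_error = 7.7832

7.7832


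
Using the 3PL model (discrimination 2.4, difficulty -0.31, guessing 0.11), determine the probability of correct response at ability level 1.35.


logit = 2.4*(1.35 - -0.31) = 3.984
P* = 1/(1 + exp(-3.984)) = 0.9817
P = 0.11 + (1 - 0.11) * 0.9817
P = 0.9837

0.9837


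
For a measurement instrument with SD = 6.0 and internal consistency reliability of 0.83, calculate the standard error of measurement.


SEM = SD * sqrt(1 - rxx)
SEM = 6.0 * sqrt(1 - 0.83)
SEM = 6.0 * sqrt(0.17) = 6.0 * 0.412311
SEM = 2.4739

2.4739


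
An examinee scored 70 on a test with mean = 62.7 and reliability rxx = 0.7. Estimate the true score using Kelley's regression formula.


T_est = rxx * X + (1 - rxx) * mean
T_est = 0.7 * 70 + 0.3 * 62.7
T_est = 49.0 + 18.81
T_est = 67.81

67.81


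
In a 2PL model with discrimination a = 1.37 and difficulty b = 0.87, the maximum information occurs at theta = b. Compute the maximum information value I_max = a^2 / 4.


For 2PL, max info at theta = b = 0.87
I_max = a^2 / 4 = 1.37^2 / 4
= 1.8769 / 4
I_max = 0.4692

0.4692


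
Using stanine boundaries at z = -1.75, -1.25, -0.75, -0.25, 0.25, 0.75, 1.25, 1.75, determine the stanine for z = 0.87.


Stanine boundaries: [-1.75, -1.25, -0.75, -0.25, 0.25, 0.75, 1.25, 1.75]
z = 0.87
Check each boundary:
  z >= -1.75 -> could be stanine 2
  z >= -1.25 -> could be stanine 3
  z >= -0.75 -> could be stanine 4
  z >= -0.25 -> could be stanine 5
  z >= 0.25 -> could be stanine 6
  z >= 0.75 -> could be stanine 7
  z < 1.25
  z < 1.75
Highest qualifying boundary gives stanine = 7

7


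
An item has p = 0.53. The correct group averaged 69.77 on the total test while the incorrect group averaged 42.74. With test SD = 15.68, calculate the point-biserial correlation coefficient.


q = 1 - p = 0.47
rpb = ((M1 - M0) / SD) * sqrt(p * q)
rpb = ((69.77 - 42.74) / 15.68) * sqrt(0.53 * 0.47)
rpb = 0.8604

0.8604


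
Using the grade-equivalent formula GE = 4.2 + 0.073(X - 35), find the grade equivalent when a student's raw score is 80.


raw - median = 80 - 35 = 45
slope * diff = 0.073 * 45 = 3.285
GE = 4.2 + 3.285
GE = 7.485

7.485


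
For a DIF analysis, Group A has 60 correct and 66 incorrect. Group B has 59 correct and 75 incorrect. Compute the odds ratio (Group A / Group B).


Odds_A = 60/66 = 0.9091
Odds_B = 59/75 = 0.7867
OR = Odds_A / Odds_B = 0.9091 / 0.7867
Exactly, OR = (60 * 75) / (66 * 59) = 4500 / 3894
OR = 1.1556

1.1556


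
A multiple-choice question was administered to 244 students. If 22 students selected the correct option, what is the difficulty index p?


Item difficulty p = number correct / total examinees
p = 22 / 244
p = 0.0902

0.0902


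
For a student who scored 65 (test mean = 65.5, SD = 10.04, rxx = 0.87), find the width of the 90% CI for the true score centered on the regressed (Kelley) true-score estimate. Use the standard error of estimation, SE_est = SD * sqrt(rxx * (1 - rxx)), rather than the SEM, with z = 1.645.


True score estimate = 0.87*65 + 0.13*65.5 = 65.065
SE_est = SD * sqrt(rxx * (1 - rxx)) = 10.04 * sqrt(0.87 * 0.13) = 10.04 * sqrt(0.1131) = 3.376486
CI = T_est +/- z * SE_est, so width = 2 * z * SE_est = 2 * 1.645 * 3.376486
Width = 11.1086

11.1086


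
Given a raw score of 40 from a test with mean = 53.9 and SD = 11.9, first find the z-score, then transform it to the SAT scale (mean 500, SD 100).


z = (X - mean) / SD = (40 - 53.9) / 11.9
z = -13.9 / 11.9
z = -1.1681
SAT-scale = SAT = 500 + 100z
Carry z at full precision (z = -13.9 / 11.9) into the conversion:
SAT-scale = 500 + 100 * (-13.9 / 11.9) = 500 + -1390 / 11.9
SAT-scale = 500 + -116.8067
SAT-scale = 383.1933

383.1933


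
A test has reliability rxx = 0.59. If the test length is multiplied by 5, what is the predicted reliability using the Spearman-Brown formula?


r_new = (n * rxx) / (1 + (n-1) * rxx)
r_new = (5 * 0.59) / (1 + 4 * 0.59)
r_new = 2.95 / 3.36
r_new = 0.878

0.878


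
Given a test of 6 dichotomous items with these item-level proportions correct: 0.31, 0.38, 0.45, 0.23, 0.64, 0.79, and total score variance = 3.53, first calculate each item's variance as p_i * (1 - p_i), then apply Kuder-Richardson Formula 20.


For each item, compute p_i * q_i:
  Item 1: 0.31 * 0.69 = 0.2139
  Item 2: 0.38 * 0.62 = 0.2356
  Item 3: 0.45 * 0.55 = 0.2475
  Item 4: 0.23 * 0.77 = 0.1771
  Item 5: 0.64 * 0.36 = 0.2304
  Item 6: 0.79 * 0.21 = 0.1659
Sum(p_i * q_i) = 0.2139 + 0.2356 + 0.2475 + 0.1771 + 0.2304 + 0.1659 = 1.2704
KR-20 = (k/(k-1)) * (1 - Sum(p_i*q_i) / Var_total)
= (6/5) * (1 - 1.2704/3.53)
= 1.2 * 0.6401
KR-20 = 0.7681

0.7681


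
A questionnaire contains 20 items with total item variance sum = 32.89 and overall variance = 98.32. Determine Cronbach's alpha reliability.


alpha = (k/(k-1)) * (1 - sum(si^2)/s_total^2)
= (20/19) * (1 - 32.89/98.32)
alpha = 0.7005

0.7005


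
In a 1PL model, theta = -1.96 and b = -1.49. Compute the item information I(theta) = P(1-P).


P = 1/(1+exp(-(-1.96--1.49))) = 0.3846
I = P*(1-P) = 0.3846 * 0.6154
I = 0.2367

0.2367


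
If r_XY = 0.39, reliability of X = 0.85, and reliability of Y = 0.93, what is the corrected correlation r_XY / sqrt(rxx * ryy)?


r_corrected = rxy / sqrt(rxx * ryy)
= 0.39 / sqrt(0.85 * 0.93)
= 0.39 / sqrt(0.7905)
= 0.39 / 0.889101
r_corrected = 0.4386

0.4386


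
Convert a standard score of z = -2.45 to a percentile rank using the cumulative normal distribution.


CDF(z) = 0.5 * (1 + erf(z/sqrt(2)))
erf(-1.7324) = -0.9857
CDF = 0.0071
Percentile rank = 0.0071 * 100 = 0.71

0.71


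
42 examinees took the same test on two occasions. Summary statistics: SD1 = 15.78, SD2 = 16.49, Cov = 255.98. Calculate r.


r = cov(X,Y) / (SD_X * SD_Y)
r = 255.98 / (15.78 * 16.49)
r = 255.98 / 260.2122
r = 0.9837

0.9837


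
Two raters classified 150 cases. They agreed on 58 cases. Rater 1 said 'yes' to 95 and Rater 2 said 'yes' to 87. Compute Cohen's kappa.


P_o = 58/150 = 0.386667
P_e = (95*87 + 55*63) / 22500 = 0.521333
kappa = (P_o - P_e) / (1 - P_e)
kappa = (0.386667 - 0.521333) / (1 - 0.521333)
kappa = -0.2813

-0.2813


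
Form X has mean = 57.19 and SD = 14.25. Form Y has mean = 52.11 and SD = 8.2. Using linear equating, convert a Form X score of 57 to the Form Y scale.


slope = SD_Y / SD_X = 8.2 / 14.25 ~ 0.5754
intercept = mean_Y - slope * mean_X = 52.11 - (8.2 / 14.25) * 57.19 ~ 19.2007
Y = slope * X + intercept. To avoid rounding drift from the rounded slope/intercept, evaluate the equivalent form Y = mean_Y + SD_Y * (X - mean_X) / SD_X at full precision:
Y = 52.11 + 8.2 * (57 - 57.19) / 14.25
Y = 52.11 - 8.2 * 0.19 / 14.25
Y = 52.11 - 1.558 / 14.25
Y = 52.11 - 0.1093
Y = 52.0007

52.0007


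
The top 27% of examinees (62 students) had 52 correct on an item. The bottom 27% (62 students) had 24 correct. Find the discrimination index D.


p_upper = 52/62 = 0.8387
p_lower = 24/62 = 0.3871
D = 0.8387 - 0.3871 = 0.4516

0.4516


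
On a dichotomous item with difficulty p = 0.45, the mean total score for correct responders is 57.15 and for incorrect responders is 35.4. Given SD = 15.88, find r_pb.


q = 1 - p = 0.55
rpb = ((M1 - M0) / SD) * sqrt(p * q)
rpb = ((57.15 - 35.4) / 15.88) * sqrt(0.45 * 0.55)
rpb = 0.6814

0.6814


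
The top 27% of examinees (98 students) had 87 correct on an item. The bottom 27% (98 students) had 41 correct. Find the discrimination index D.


p_upper = 87/98 = 0.8878
p_lower = 41/98 = 0.4184
D = 0.8878 - 0.4184 = 0.4694

0.4694


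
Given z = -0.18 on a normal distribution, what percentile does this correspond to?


CDF(z) = 0.5 * (1 + erf(z/sqrt(2)))
erf(-0.1273) = -0.1428
CDF = 0.4286
Percentile rank = 0.4286 * 100 = 42.86

42.86


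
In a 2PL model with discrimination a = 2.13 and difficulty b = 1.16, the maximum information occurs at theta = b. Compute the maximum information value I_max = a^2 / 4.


For 2PL, max info at theta = b = 1.16
I_max = a^2 / 4 = 2.13^2 / 4
= 4.5369 / 4
I_max = 1.1342

1.1342


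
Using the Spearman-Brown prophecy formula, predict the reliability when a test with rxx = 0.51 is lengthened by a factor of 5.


r_new = (n * rxx) / (1 + (n-1) * rxx)
r_new = (5 * 0.51) / (1 + 4 * 0.51)
r_new = 2.55 / 3.04
r_new = 0.8388

0.8388


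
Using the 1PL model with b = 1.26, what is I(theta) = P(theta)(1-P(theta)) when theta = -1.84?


P = 1/(1+exp(-(-1.84-1.26))) = 0.0431
I = P*(1-P) = 0.0431 * 0.9569
I = 0.0412

0.0412


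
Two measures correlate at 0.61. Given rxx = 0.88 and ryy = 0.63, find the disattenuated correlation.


r_corrected = rxy / sqrt(rxx * ryy)
= 0.61 / sqrt(0.88 * 0.63)
= 0.61 / sqrt(0.5544)
= 0.61 / 0.74458
r_corrected = 0.8193

0.8193


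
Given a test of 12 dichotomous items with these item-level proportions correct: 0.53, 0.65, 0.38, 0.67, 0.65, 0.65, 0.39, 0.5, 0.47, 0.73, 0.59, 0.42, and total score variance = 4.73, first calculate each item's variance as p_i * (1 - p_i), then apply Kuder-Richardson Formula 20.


For each item, compute p_i * q_i:
  Item 1: 0.53 * 0.47 = 0.2491
  Item 2: 0.65 * 0.35 = 0.2275
  Item 3: 0.38 * 0.62 = 0.2356
  Item 4: 0.67 * 0.33 = 0.2211
  Item 5: 0.65 * 0.35 = 0.2275
  Item 6: 0.65 * 0.35 = 0.2275
  Item 7: 0.39 * 0.61 = 0.2379
  Item 8: 0.5 * 0.5 = 0.25
  Item 9: 0.47 * 0.53 = 0.2491
  Item 10: 0.73 * 0.27 = 0.1971
  Item 11: 0.59 * 0.41 = 0.2419
  Item 12: 0.42 * 0.58 = 0.2436
Sum(p_i * q_i) = 0.2491 + 0.2275 + 0.2356 + 0.2211 + 0.2275 + 0.2275 + 0.2379 + 0.25 + 0.2491 + 0.1971 + 0.2419 + 0.2436 = 2.8079
KR-20 = (k/(k-1)) * (1 - Sum(p_i*q_i) / Var_total)
= (12/11) * (1 - 2.8079/4.73)
= 1.0909 * 0.4064
KR-20 = 0.4433

0.4433


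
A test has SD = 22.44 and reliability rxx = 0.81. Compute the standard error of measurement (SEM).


SEM = SD * sqrt(1 - rxx)
SEM = 22.44 * sqrt(1 - 0.81)
SEM = 22.44 * sqrt(0.19) = 22.44 * 0.43589
SEM = 9.7814

9.7814


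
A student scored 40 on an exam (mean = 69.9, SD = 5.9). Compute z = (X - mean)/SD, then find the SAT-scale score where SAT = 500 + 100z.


z = (X - mean) / SD = (40 - 69.9) / 5.9
z = -29.9 / 5.9
z = -5.0678
SAT-scale = SAT = 500 + 100z
Carry z at full precision (z = -29.9 / 5.9) into the conversion:
SAT-scale = 500 + 100 * (-29.9 / 5.9) = 500 + -2990 / 5.9
SAT-scale = 500 + -506.7797
SAT-scale = -6.7797

-6.7797


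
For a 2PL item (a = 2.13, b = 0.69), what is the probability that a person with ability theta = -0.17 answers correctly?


a*(theta - b) = 2.13 * (-0.17 - 0.69) = -1.8318
exp(--1.8318) = 6.2451
P = 1 / (1 + 6.2451)
P = 0.138

0.138


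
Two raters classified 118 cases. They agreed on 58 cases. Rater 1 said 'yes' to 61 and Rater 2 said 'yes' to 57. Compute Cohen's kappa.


P_o = 58/118 = 0.491525
P_e = (61*57 + 57*61) / 13924 = 0.499425
kappa = (P_o - P_e) / (1 - P_e)
kappa = (0.491525 - 0.499425) / (1 - 0.499425)
kappa = -0.0158

-0.0158


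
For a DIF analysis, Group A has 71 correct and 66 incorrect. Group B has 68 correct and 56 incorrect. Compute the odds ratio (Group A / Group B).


Odds_A = 71/66 = 1.0758
Odds_B = 68/56 = 1.2143
OR = Odds_A / Odds_B = 1.0758 / 1.2143
Exactly, OR = (71 * 56) / (66 * 68) = 3976 / 4488
OR = 0.8859

0.8859


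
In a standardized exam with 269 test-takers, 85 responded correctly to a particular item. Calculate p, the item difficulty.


Item difficulty p = number correct / total examinees
p = 85 / 269
p = 0.316

0.316


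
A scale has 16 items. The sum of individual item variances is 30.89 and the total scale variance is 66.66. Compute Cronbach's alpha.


alpha = (k/(k-1)) * (1 - sum(si^2)/s_total^2)
= (16/15) * (1 - 30.89/66.66)
alpha = 0.5724

0.5724


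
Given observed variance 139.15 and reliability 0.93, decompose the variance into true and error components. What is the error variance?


var_true = rxx * var_obs = 0.93 * 139.15 = 129.4095
var_error = var_obs - var_true
var_error = 139.15 - 129.4095
var_error = 9.7405

9.7405


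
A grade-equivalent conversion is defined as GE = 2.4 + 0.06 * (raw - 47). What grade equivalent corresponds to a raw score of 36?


raw - median = 36 - 47 = -11
slope * diff = 0.06 * -11 = -0.66
GE = 2.4 + -0.66
GE = 1.74

1.74


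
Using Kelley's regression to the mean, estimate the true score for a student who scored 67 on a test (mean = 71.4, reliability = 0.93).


T_est = rxx * X + (1 - rxx) * mean
T_est = 0.93 * 67 + 0.07 * 71.4
T_est = 62.31 + 4.998
T_est = 67.308

67.308


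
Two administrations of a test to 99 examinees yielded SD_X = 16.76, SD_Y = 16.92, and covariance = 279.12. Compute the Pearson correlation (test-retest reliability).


r = cov(X,Y) / (SD_X * SD_Y)
r = 279.12 / (16.76 * 16.92)
r = 279.12 / 283.5792
r = 0.9843

0.9843


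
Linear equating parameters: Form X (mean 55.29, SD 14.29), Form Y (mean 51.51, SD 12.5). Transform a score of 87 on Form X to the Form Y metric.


slope = SD_Y / SD_X = 12.5 / 14.29 ~ 0.8747
intercept = mean_Y - slope * mean_X = 51.51 - (12.5 / 14.29) * 55.29 ~ 3.1458
Y = slope * X + intercept. To avoid rounding drift from the rounded slope/intercept, evaluate the equivalent form Y = mean_Y + SD_Y * (X - mean_X) / SD_X at full precision:
Y = 51.51 + 12.5 * (87 - 55.29) / 14.29
Y = 51.51 + 12.5 * 31.71 / 14.29
Y = 51.51 + 396.375 / 14.29
Y = 51.51 + 27.7379
Y = 79.2479

79.2479


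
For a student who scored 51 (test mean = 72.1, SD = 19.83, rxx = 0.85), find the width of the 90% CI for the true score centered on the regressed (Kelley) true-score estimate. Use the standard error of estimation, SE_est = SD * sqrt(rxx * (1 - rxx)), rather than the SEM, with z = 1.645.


True score estimate = 0.85*51 + 0.15*72.1 = 54.165
SE_est = SD * sqrt(rxx * (1 - rxx)) = 19.83 * sqrt(0.85 * 0.15) = 19.83 * sqrt(0.1275) = 7.080726
CI = T_est +/- z * SE_est, so width = 2 * z * SE_est = 2 * 1.645 * 7.080726
Width = 23.2956

23.2956


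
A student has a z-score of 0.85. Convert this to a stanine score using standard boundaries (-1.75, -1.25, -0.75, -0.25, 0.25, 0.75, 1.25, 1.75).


Stanine boundaries: [-1.75, -1.25, -0.75, -0.25, 0.25, 0.75, 1.25, 1.75]
z = 0.85
Check each boundary:
  z >= -1.75 -> could be stanine 2
  z >= -1.25 -> could be stanine 3
  z >= -0.75 -> could be stanine 4
  z >= -0.25 -> could be stanine 5
  z >= 0.25 -> could be stanine 6
  z >= 0.75 -> could be stanine 7
  z < 1.25
  z < 1.75
Highest qualifying boundary gives stanine = 7

7


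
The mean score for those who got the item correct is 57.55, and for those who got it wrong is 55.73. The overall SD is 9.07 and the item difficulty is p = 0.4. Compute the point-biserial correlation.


q = 1 - p = 0.6
rpb = ((M1 - M0) / SD) * sqrt(p * q)
rpb = ((57.55 - 55.73) / 9.07) * sqrt(0.4 * 0.6)
rpb = 0.0983

0.0983


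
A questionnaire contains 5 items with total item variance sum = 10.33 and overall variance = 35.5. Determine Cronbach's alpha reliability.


alpha = (k/(k-1)) * (1 - sum(si^2)/s_total^2)
= (5/4) * (1 - 10.33/35.5)
alpha = 0.8863

0.8863


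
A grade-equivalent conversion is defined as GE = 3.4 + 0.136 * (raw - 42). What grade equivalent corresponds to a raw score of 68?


raw - median = 68 - 42 = 26
slope * diff = 0.136 * 26 = 3.536
GE = 3.4 + 3.536
GE = 6.936

6.936


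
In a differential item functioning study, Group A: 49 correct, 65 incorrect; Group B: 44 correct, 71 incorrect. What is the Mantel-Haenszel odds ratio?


Odds_A = 49/65 = 0.7538
Odds_B = 44/71 = 0.6197
OR = Odds_A / Odds_B = 0.7538 / 0.6197
Exactly, OR = (49 * 71) / (65 * 44) = 3479 / 2860
OR = 1.2164

1.2164


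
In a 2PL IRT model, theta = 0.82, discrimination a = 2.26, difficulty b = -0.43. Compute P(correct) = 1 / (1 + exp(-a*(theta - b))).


a*(theta - b) = 2.26 * (0.82 - -0.43) = 2.825
exp(-2.825) = 0.0593
P = 1 / (1 + 0.0593)
P = 0.944

0.944


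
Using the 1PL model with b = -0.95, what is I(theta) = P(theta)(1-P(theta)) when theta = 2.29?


P = 1/(1+exp(-(2.29--0.95))) = 0.9623
I = P*(1-P) = 0.9623 * 0.0377
I = 0.0363

0.0363


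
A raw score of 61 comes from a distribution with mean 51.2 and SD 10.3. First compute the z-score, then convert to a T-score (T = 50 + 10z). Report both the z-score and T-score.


z = (X - mean) / SD = (61 - 51.2) / 10.3
z = 9.8 / 10.3
z = 0.9515
T-score = T = 50 + 10z
Carry z at full precision (z = 9.8 / 10.3) into the conversion:
T-score = 50 + 10 * (9.8 / 10.3) = 50 + 98 / 10.3
T-score = 50 + 9.5146
T-score = 59.5146

59.5146


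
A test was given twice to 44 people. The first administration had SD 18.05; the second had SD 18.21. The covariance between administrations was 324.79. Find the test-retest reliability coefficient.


r = cov(X,Y) / (SD_X * SD_Y)
r = 324.79 / (18.05 * 18.21)
r = 324.79 / 328.6905
r = 0.9881

0.9881


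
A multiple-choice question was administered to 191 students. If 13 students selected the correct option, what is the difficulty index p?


Item difficulty p = number correct / total examinees
p = 13 / 191
p = 0.0681

0.0681


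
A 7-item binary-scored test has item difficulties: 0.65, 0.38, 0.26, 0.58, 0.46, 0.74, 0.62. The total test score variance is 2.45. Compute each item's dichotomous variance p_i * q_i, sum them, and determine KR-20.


For each item, compute p_i * q_i:
  Item 1: 0.65 * 0.35 = 0.2275
  Item 2: 0.38 * 0.62 = 0.2356
  Item 3: 0.26 * 0.74 = 0.1924
  Item 4: 0.58 * 0.42 = 0.2436
  Item 5: 0.46 * 0.54 = 0.2484
  Item 6: 0.74 * 0.26 = 0.1924
  Item 7: 0.62 * 0.38 = 0.2356
Sum(p_i * q_i) = 0.2275 + 0.2356 + 0.1924 + 0.2436 + 0.2484 + 0.1924 + 0.2356 = 1.5755
KR-20 = (k/(k-1)) * (1 - Sum(p_i*q_i) / Var_total)
= (7/6) * (1 - 1.5755/2.45)
= 1.1667 * 0.3569
KR-20 = 0.4164

0.4164


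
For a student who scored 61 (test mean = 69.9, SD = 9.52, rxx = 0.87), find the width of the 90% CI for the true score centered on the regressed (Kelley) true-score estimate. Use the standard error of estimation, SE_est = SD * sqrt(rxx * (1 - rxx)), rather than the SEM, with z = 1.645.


True score estimate = 0.87*61 + 0.13*69.9 = 62.157
SE_est = SD * sqrt(rxx * (1 - rxx)) = 9.52 * sqrt(0.87 * 0.13) = 9.52 * sqrt(0.1131) = 3.201609
CI = T_est +/- z * SE_est, so width = 2 * z * SE_est = 2 * 1.645 * 3.201609
Width = 10.5333

10.5333


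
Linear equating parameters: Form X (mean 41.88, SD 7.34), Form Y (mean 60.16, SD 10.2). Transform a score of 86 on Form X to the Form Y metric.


slope = SD_Y / SD_X = 10.2 / 7.34 ~ 1.3896
intercept = mean_Y - slope * mean_X = 60.16 - (10.2 / 7.34) * 41.88 ~ 1.9616
Y = slope * X + intercept. To avoid rounding drift from the rounded slope/intercept, evaluate the equivalent form Y = mean_Y + SD_Y * (X - mean_X) / SD_X at full precision:
Y = 60.16 + 10.2 * (86 - 41.88) / 7.34
Y = 60.16 + 10.2 * 44.12 / 7.34
Y = 60.16 + 450.024 / 7.34
Y = 60.16 + 61.3112
Y = 121.4712

121.4712


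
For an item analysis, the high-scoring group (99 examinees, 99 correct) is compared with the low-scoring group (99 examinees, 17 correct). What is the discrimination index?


p_upper = 99/99 = 1.0
p_lower = 17/99 = 0.1717
D = 1.0 - 0.1717 = 0.8283

0.8283


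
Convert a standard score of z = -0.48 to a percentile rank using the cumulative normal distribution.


CDF(z) = 0.5 * (1 + erf(z/sqrt(2)))
erf(-0.3394) = -0.3688
CDF = 0.3156
Percentile rank = 0.3156 * 100 = 31.56

31.56


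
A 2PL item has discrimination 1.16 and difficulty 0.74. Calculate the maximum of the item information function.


For 2PL, max info at theta = b = 0.74
I_max = a^2 / 4 = 1.16^2 / 4
= 1.3456 / 4
I_max = 0.3364

0.3364


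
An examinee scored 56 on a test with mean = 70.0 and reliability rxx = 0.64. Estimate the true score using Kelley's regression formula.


T_est = rxx * X + (1 - rxx) * mean
T_est = 0.64 * 56 + 0.36 * 70.0
T_est = 35.84 + 25.2
T_est = 61.04

61.04


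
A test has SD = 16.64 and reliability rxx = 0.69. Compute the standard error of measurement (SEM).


SEM = SD * sqrt(1 - rxx)
SEM = 16.64 * sqrt(1 - 0.69)
SEM = 16.64 * sqrt(0.31) = 16.64 * 0.556776
SEM = 9.2648

9.2648


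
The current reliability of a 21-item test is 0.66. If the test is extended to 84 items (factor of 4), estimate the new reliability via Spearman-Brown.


r_new = (n * rxx) / (1 + (n-1) * rxx)
r_new = (4 * 0.66) / (1 + 3 * 0.66)
r_new = 2.64 / 2.98
r_new = 0.8859

0.8859
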